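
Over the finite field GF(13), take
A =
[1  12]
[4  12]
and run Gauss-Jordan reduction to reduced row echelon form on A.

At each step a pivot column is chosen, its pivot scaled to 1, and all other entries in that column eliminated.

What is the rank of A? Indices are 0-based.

rank = 2

pivot(0,0)=1: scale R0 → (1, 12)
  clear (1,0): R1 −= (4)R0 → (0, 3)
pivot(1,1)=3: scale R1 → (0, 1)
  clear (0,1): R0 −= (12)R1 → (1, 0)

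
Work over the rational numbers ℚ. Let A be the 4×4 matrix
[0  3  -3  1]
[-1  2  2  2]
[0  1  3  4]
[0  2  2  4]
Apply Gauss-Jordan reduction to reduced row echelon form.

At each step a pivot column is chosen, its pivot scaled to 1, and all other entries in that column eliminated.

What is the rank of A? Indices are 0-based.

pivot(0,0): swap R0↔R1
pivot(0,0)=-1: scale R0 → (1, -2, -2, -2)
pivot(1,1)=3: scale R1 → (0, 1, -1, 1/3)
  clear (0,1): R0 −= (-2)R1 → (1, 0, -4, -4/3)
  clear (2,1): R2 −= (1)R1 → (0, 0, 4, 11/3)
  clear (3,1): R3 −= (2)R1 → (0, 0, 4, 10/3)
pivot(2,2)=4: scale R2 → (0, 0, 1, 11/12)
  clear (0,2): R0 −= (-4)R2 → (1, 0, 0, 7/3)
  clear (1,2): R1 −= (-1)R2 → (0, 1, 0, 5/4)
  clear (3,2): R3 −= (4)R2 → (0, 0, 0, -1/3)
pivot(3,3)=-1/3: scale R3 → (0, 0, 0, 1)
  clear (0,3): R0 −= (7/3)R3 → (1, 0, 0, 0)
  clear (1,3): R1 −= (5/4)R3 → (0, 1, 0, 0)
  clear (2,3): R2 −= (11/12)R3 → (0, 0, 1, 0)

rank = 4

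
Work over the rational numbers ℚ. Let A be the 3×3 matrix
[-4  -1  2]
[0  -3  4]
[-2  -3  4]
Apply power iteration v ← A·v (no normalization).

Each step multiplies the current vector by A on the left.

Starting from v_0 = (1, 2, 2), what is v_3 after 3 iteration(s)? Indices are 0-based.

v_0 = (1, 2, 2).
v_1 = A·v_0 = (-2, 2, 0).
v_2 = A·v_1 = (6, -6, -2).
v_3 = A·v_2 = (-22, 10, -2).

v_3 = (-22, 10, -2)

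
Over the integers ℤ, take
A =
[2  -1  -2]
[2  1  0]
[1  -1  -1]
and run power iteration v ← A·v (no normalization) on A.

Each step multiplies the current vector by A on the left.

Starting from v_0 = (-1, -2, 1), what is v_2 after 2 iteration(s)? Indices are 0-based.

v_2 = (0, -8, 2)

v_0 = (-1, -2, 1).
v_1 = A·v_0 = (-2, -4, 0).
v_2 = A·v_1 = (0, -8, 2).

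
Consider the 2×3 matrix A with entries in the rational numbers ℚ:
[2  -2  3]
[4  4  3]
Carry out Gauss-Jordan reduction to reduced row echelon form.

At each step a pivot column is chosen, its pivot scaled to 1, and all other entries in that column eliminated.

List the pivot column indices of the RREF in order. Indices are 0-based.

pivot(0,0)=2: scale R0 → (1, -1, 3/2)
  clear (1,0): R1 −= (4)R0 → (0, 8, -3)
pivot(1,1)=8: scale R1 → (0, 1, -3/8)
  clear (0,1): R0 −= (-1)R1 → (1, 0, 9/8)

pivot columns: 0, 1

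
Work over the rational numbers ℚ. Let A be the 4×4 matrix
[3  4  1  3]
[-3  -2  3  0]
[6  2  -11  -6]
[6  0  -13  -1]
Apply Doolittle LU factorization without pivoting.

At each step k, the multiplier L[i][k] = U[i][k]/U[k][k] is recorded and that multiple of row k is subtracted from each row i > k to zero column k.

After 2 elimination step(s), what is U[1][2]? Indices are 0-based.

U[1][2] = 4

k=0: U[0][0]=3
  eliminate (1,0): mult=-1, new row 1: (0, 2, 4, 3); set L[1][0]=-1
  eliminate (2,0): mult=2, new row 2: (0, -6, -13, -12); set L[2][0]=2
  eliminate (3,0): mult=2, new row 3: (0, -8, -15, -7); set L[3][0]=2
k=1: U[1][1]=2
  eliminate (2,1): mult=-3, new row 2: (0, 0, -1, -3); set L[2][1]=-3
  eliminate (3,1): mult=-4, new row 3: (0, 0, 1, 5); set L[3][1]=-4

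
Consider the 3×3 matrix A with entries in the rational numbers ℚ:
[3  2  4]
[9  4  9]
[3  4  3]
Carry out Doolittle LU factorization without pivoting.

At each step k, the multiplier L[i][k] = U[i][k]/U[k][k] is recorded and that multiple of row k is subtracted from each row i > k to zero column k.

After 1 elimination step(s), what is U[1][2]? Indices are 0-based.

k=0: U[0][0]=3
  eliminate (1,0): mult=3, new row 1: (0, -2, -3); set L[1][0]=3
  eliminate (2,0): mult=1, new row 2: (0, 2, -1); set L[2][0]=1

U[1][2] = -3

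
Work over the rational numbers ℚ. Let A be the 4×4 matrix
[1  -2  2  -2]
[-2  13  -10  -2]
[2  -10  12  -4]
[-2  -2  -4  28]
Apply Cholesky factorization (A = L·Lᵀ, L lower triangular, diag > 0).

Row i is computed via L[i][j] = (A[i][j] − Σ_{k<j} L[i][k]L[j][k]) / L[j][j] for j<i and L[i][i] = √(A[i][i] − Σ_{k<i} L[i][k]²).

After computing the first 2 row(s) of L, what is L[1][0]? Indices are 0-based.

L[1][0] = -2

Step 1: L[0][0] = √(1) = 1.
  L[1][0] = (-2) / L[0][0] = -2.
Step 2: L[1][1] = √(9) = 3.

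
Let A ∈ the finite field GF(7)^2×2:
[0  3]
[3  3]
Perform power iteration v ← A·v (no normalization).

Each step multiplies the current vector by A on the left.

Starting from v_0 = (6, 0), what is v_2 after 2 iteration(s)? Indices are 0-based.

v_2 = (5, 5)

v_0 = (6, 0).
v_1 = A·v_0 = (0, 4).
v_2 = A·v_1 = (5, 5).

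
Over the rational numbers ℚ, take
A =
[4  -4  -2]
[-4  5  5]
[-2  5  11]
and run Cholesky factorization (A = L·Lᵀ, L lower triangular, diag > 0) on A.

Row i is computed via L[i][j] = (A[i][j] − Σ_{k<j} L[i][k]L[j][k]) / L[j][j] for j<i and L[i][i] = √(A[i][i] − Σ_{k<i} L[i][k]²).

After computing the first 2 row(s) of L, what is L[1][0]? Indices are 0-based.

Step 1: L[0][0] = √(4) = 2.
  L[1][0] = (-4) / L[0][0] = -2.
Step 2: L[1][1] = √(1) = 1.

L[1][0] = -2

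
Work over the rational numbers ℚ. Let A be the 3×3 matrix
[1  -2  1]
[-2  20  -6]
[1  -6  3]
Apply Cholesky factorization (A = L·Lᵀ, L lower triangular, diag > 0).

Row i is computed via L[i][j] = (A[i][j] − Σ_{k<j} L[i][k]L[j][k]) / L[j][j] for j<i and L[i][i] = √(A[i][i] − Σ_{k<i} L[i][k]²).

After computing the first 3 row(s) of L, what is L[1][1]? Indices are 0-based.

Step 1: L[0][0] = √(1) = 1.
  L[1][0] = (-2) / L[0][0] = -2.
Step 2: L[1][1] = √(16) = 4.
  L[2][0] = (1) / L[0][0] = 1.
  L[2][1] = (-4) / L[1][1] = -1.
Step 3: L[2][2] = √(1) = 1.

L[1][1] = 4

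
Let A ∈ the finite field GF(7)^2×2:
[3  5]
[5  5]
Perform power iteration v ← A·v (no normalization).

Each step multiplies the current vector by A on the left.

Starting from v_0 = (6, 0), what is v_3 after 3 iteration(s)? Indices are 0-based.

v_0 = (6, 0).
v_1 = A·v_0 = (4, 2).
v_2 = A·v_1 = (1, 2).
v_3 = A·v_2 = (6, 1).

v_3 = (6, 1)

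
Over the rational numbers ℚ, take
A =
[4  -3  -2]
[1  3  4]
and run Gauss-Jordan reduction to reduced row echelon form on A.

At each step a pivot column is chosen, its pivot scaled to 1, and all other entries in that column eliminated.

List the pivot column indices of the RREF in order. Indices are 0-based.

pivot columns: 0, 1

step 1: normalize row 0 (÷4) = (1, -3/4, -1/2)
  row 1: subtract 1×row0 = (0, 15/4, 9/2)
step 2: normalize row 1 (÷15/4) = (0, 1, 6/5)
  row 0: subtract -3/4×row1 = (1, 0, 2/5)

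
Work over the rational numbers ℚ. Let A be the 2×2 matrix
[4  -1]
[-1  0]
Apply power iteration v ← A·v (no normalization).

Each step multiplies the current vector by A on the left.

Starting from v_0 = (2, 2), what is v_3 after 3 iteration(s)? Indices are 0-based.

v_0 = (2, 2).
v_1 = A·v_0 = (6, -2).
v_2 = A·v_1 = (26, -6).
v_3 = A·v_2 = (110, -26).

v_3 = (110, -26)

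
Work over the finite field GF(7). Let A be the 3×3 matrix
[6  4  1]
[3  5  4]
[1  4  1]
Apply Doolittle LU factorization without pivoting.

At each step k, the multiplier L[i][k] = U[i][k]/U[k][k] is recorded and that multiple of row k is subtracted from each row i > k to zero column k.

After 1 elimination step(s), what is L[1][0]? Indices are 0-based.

[col 0] pivot 6
  R1 -= 4*R0 → (0, 3, 0)  (L[1][0] := 4)
  R2 -= 6*R0 → (0, 1, 2)  (L[2][0] := 6)

L[1][0] = 4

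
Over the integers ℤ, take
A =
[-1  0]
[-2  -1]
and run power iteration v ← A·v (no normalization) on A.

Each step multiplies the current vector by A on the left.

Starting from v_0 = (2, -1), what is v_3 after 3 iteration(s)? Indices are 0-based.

v_3 = (-2, -11)

v_0 = (2, -1).
v_1 = A·v_0 = (-2, -3).
v_2 = A·v_1 = (2, 7).
v_3 = A·v_2 = (-2, -11).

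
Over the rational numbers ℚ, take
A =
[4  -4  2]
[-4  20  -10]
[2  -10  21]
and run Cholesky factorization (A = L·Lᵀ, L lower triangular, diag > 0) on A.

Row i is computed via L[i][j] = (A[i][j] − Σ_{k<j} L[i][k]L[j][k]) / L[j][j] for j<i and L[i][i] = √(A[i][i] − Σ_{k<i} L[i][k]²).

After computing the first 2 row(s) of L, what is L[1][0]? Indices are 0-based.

Step 1: L[0][0] = √(4) = 2.
  L[1][0] = (-4) / L[0][0] = -2.
Step 2: L[1][1] = √(16) = 4.

L[1][0] = -2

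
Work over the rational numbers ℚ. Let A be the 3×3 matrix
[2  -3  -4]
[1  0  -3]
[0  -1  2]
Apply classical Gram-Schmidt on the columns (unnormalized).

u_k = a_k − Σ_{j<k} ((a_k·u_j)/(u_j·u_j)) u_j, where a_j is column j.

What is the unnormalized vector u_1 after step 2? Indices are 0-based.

Step 1: u_0 = a_0 = (2, 1, 0).
Step 2: u_1 = a_1 − (-6/5)·u_0 = (-3/5, 6/5, -1).

u_1 = (-3/5, 6/5, -1)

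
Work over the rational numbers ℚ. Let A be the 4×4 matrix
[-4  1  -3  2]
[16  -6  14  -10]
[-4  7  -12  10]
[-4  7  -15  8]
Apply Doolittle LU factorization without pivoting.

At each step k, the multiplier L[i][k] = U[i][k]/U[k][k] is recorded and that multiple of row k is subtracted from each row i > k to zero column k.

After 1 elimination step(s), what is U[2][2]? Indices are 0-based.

[col 0] pivot -4
  R1 -= -4*R0 → (0, -2, 2, -2)  (L[1][0] := -4)
  R2 -= 1*R0 → (0, 6, -9, 8)  (L[2][0] := 1)
  R3 -= 1*R0 → (0, 6, -12, 6)  (L[3][0] := 1)

U[2][2] = -9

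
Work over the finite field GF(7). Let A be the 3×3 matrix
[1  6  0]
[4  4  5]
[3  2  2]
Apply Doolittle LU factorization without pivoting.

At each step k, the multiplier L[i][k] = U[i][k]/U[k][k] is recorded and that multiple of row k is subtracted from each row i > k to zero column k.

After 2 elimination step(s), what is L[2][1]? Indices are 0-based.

k=0: U[0][0]=1
  eliminate (1,0): mult=4, new row 1: (0, 1, 5); set L[1][0]=4
  eliminate (2,0): mult=3, new row 2: (0, 5, 2); set L[2][0]=3
k=1: U[1][1]=1
  eliminate (2,1): mult=5, new row 2: (0, 0, 5); set L[2][1]=5

L[2][1] = 5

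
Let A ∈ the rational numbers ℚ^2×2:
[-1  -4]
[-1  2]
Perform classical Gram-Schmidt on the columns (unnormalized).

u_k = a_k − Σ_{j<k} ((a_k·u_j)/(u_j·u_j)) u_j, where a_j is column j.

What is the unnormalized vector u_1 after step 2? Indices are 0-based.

Step 1: u_0 = a_0 = (-1, -1).
Step 2: u_1 = a_1 − (1)·u_0 = (-3, 3).

u_1 = (-3, 3)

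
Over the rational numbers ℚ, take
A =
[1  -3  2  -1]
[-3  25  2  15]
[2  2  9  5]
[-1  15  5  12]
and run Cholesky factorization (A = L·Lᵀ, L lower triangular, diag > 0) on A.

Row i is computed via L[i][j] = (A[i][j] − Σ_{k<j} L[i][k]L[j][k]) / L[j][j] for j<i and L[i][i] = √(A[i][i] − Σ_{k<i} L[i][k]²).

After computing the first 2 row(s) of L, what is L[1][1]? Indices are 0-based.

L[1][1] = 4

Step 1: L[0][0] = √(1) = 1.
  L[1][0] = (-3) / L[0][0] = -3.
Step 2: L[1][1] = √(16) = 4.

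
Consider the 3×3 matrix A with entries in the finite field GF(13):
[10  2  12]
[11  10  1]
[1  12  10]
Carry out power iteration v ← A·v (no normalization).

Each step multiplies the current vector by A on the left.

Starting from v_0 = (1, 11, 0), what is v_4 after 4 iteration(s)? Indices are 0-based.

v_4 = (6, 9, 4)

v_0 = (1, 11, 0).
v_1 = A·v_0 = (6, 4, 3).
v_2 = A·v_1 = (0, 5, 6).
v_3 = A·v_2 = (4, 4, 3).
v_4 = A·v_3 = (6, 9, 4).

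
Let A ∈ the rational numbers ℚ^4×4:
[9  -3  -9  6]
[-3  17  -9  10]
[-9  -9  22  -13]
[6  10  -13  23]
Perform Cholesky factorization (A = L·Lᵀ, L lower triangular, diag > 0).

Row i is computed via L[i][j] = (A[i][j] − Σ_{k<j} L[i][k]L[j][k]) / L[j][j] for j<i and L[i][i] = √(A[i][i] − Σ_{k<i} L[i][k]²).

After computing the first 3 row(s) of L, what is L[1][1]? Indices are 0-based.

L[1][1] = 4

Step 1: L[0][0] = √(9) = 3.
  L[1][0] = (-3) / L[0][0] = -1.
Step 2: L[1][1] = √(16) = 4.
  L[2][0] = (-9) / L[0][0] = -3.
  L[2][1] = (-12) / L[1][1] = -3.
Step 3: L[2][2] = √(4) = 2.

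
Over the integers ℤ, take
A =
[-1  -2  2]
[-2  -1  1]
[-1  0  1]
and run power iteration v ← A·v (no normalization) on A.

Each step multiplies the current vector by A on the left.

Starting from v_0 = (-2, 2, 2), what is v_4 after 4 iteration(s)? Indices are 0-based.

v_0 = (-2, 2, 2).
v_1 = A·v_0 = (2, 4, 4).
v_2 = A·v_1 = (-2, -4, 2).
v_3 = A·v_2 = (14, 10, 4).
v_4 = A·v_3 = (-26, -34, -10).

v_4 = (-26, -34, -10)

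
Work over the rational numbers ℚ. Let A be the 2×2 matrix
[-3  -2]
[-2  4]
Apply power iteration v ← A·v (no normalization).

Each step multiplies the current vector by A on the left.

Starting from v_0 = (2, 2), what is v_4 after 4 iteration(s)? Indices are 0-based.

v_4 = (214, 676)

v_0 = (2, 2).
v_1 = A·v_0 = (-10, 4).
v_2 = A·v_1 = (22, 36).
v_3 = A·v_2 = (-138, 100).
v_4 = A·v_3 = (214, 676).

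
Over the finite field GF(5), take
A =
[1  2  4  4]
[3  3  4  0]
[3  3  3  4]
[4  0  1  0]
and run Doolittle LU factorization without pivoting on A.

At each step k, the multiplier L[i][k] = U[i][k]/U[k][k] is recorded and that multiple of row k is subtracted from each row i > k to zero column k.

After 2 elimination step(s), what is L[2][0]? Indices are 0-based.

L[2][0] = 3

Step 1: pivot at (0,0) is 1.
  row1 ← row1 − (3)·row0  ⇒  L[1][0]=3, U row1=(0, 2, 2, 3)
  row2 ← row2 − (3)·row0  ⇒  L[2][0]=3, U row2=(0, 2, 1, 2)
  row3 ← row3 − (4)·row0  ⇒  L[3][0]=4, U row3=(0, 2, 0, 4)
Step 2: pivot at (1,1) is 2.
  row2 ← row2 − (1)·row1  ⇒  L[2][1]=1, U row2=(0, 0, 4, 4)
  row3 ← row3 − (1)·row1  ⇒  L[3][1]=1, U row3=(0, 0, 3, 1)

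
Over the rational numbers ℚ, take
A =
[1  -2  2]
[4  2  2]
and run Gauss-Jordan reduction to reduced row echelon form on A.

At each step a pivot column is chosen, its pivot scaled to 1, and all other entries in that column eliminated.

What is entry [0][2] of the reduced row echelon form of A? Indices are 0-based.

[1] R0 /= 1  ⇒  (1, -2, 2)
     R1 -= 4·R0  ⇒  (0, 10, -6)
[2] R1 /= 10  ⇒  (0, 1, -3/5)
     R0 -= -2·R1  ⇒  (1, 0, 4/5)

M[0][2] = 4/5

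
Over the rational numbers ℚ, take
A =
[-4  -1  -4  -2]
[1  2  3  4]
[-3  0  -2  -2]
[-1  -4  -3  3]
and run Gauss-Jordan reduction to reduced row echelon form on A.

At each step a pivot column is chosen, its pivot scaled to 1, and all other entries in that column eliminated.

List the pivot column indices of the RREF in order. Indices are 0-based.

pivot(0,0)=-4: scale R0 → (1, 1/4, 1, 1/2)
  clear (1,0): R1 −= (1)R0 → (0, 7/4, 2, 7/2)
  clear (2,0): R2 −= (-3)R0 → (0, 3/4, 1, -1/2)
  clear (3,0): R3 −= (-1)R0 → (0, -15/4, -2, 7/2)
pivot(1,1)=7/4: scale R1 → (0, 1, 8/7, 2)
  clear (0,1): R0 −= (1/4)R1 → (1, 0, 5/7, 0)
  clear (2,1): R2 −= (3/4)R1 → (0, 0, 1/7, -2)
  clear (3,1): R3 −= (-15/4)R1 → (0, 0, 16/7, 11)
pivot(2,2)=1/7: scale R2 → (0, 0, 1, -14)
  clear (0,2): R0 −= (5/7)R2 → (1, 0, 0, 10)
  clear (1,2): R1 −= (8/7)R2 → (0, 1, 0, 18)
  clear (3,2): R3 −= (16/7)R2 → (0, 0, 0, 43)
pivot(3,3)=43: scale R3 → (0, 0, 0, 1)
  clear (0,3): R0 −= (10)R3 → (1, 0, 0, 0)
  clear (1,3): R1 −= (18)R3 → (0, 1, 0, 0)
  clear (2,3): R2 −= (-14)R3 → (0, 0, 1, 0)

pivot columns: 0, 1, 2, 3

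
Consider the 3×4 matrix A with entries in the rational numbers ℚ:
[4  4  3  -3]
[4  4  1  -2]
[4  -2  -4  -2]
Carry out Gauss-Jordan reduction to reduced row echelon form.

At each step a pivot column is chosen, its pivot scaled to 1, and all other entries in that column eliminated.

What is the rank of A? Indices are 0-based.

rank = 3

step 1: normalize row 0 (÷4) = (1, 1, 3/4, -3/4)
  row 1: subtract 4×row0 = (0, 0, -2, 1)
  row 2: subtract 4×row0 = (0, -6, -7, 1)
step 2: exchange rows 1,2
step 2: normalize row 1 (÷-6) = (0, 1, 7/6, -1/6)
  row 0: subtract 1×row1 = (1, 0, -5/12, -7/12)
step 3: normalize row 2 (÷-2) = (0, 0, 1, -1/2)
  row 0: subtract -5/12×row2 = (1, 0, 0, -19/24)
  row 1: subtract 7/6×row2 = (0, 1, 0, 5/12)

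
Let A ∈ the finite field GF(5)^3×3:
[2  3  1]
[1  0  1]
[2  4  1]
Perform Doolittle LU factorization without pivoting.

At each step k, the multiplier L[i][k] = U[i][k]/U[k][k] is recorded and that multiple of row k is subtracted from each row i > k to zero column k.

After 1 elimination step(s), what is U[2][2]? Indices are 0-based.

U[2][2] = 0

k=0: U[0][0]=2
  eliminate (1,0): mult=3, new row 1: (0, 1, 3); set L[1][0]=3
  eliminate (2,0): mult=1, new row 2: (0, 1, 0); set L[2][0]=1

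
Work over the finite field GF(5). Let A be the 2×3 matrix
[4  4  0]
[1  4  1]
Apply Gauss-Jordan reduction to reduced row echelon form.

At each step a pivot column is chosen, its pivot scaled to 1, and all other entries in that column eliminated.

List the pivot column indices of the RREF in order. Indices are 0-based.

step 1: normalize row 0 (÷4) = (1, 1, 0)
  row 1: subtract 1×row0 = (0, 3, 1)
step 2: normalize row 1 (÷3) = (0, 1, 2)
  row 0: subtract 1×row1 = (1, 0, 3)

pivot columns: 0, 1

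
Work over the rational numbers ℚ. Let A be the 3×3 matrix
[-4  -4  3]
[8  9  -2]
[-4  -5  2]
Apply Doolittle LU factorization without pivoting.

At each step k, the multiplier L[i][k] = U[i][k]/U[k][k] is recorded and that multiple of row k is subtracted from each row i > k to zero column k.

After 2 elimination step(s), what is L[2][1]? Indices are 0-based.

L[2][1] = -1

Step 1: pivot at (0,0) is -4.
  row1 ← row1 − (-2)·row0  ⇒  L[1][0]=-2, U row1=(0, 1, 4)
  row2 ← row2 − (1)·row0  ⇒  L[2][0]=1, U row2=(0, -1, -1)
Step 2: pivot at (1,1) is 1.
  row2 ← row2 − (-1)·row1  ⇒  L[2][1]=-1, U row2=(0, 0, 3)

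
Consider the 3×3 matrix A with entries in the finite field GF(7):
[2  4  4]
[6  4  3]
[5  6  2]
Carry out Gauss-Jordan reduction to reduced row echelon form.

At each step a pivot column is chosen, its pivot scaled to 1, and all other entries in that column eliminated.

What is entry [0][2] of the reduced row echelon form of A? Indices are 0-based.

M[0][2] = 5

step 1: normalize row 0 (÷2) = (1, 2, 2)
  row 1: subtract 6×row0 = (0, 6, 5)
  row 2: subtract 5×row0 = (0, 3, 6)
step 2: normalize row 1 (÷6) = (0, 1, 2)
  row 0: subtract 2×row1 = (1, 0, 5)
  row 2: subtract 3×row1 = (0, 0, 0)
skip col 2 (zero from row 2)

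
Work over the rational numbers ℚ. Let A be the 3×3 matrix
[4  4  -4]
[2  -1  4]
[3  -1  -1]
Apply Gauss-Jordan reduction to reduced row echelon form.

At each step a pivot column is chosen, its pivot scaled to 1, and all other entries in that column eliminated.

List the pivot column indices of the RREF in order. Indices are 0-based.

pivot(0,0)=4: scale R0 → (1, 1, -1)
  clear (1,0): R1 −= (2)R0 → (0, -3, 6)
  clear (2,0): R2 −= (3)R0 → (0, -4, 2)
pivot(1,1)=-3: scale R1 → (0, 1, -2)
  clear (0,1): R0 −= (1)R1 → (1, 0, 1)
  clear (2,1): R2 −= (-4)R1 → (0, 0, -6)
pivot(2,2)=-6: scale R2 → (0, 0, 1)
  clear (0,2): R0 −= (1)R2 → (1, 0, 0)
  clear (1,2): R1 −= (-2)R2 → (0, 1, 0)

pivot columns: 0, 1, 2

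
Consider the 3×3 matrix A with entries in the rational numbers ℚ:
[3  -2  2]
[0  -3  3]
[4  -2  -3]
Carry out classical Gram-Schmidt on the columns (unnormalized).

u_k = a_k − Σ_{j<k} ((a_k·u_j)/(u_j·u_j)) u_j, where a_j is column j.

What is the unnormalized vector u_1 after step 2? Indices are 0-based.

u_1 = (-8/25, -3, 6/25)

Step 1: u_0 = a_0 = (3, 0, 4).
Step 2: u_1 = a_1 − (-14/25)·u_0 = (-8/25, -3, 6/25).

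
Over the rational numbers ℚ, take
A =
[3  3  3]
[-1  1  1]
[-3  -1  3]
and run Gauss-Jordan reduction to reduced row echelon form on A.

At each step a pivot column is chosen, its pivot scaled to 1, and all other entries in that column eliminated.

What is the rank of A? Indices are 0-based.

step 1: normalize row 0 (÷3) = (1, 1, 1)
  row 1: subtract -1×row0 = (0, 2, 2)
  row 2: subtract -3×row0 = (0, 2, 6)
step 2: normalize row 1 (÷2) = (0, 1, 1)
  row 0: subtract 1×row1 = (1, 0, 0)
  row 2: subtract 2×row1 = (0, 0, 4)
step 3: normalize row 2 (÷4) = (0, 0, 1)
  row 1: subtract 1×row2 = (0, 1, 0)

rank = 3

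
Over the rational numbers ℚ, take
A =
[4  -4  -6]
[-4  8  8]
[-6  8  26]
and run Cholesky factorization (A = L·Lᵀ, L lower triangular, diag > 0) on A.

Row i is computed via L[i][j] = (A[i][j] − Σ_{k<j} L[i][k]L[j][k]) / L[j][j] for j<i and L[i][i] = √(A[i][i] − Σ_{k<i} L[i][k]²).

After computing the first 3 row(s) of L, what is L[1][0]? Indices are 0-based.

Step 1: L[0][0] = √(4) = 2.
  L[1][0] = (-4) / L[0][0] = -2.
Step 2: L[1][1] = √(4) = 2.
  L[2][0] = (-6) / L[0][0] = -3.
  L[2][1] = (2) / L[1][1] = 1.
Step 3: L[2][2] = √(16) = 4.

L[1][0] = -2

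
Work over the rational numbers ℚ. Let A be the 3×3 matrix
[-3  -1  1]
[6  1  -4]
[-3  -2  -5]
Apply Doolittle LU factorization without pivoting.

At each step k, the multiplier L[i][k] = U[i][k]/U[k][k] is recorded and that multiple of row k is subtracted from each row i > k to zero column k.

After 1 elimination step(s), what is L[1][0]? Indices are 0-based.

[col 0] pivot -3
  R1 -= -2*R0 → (0, -1, -2)  (L[1][0] := -2)
  R2 -= 1*R0 → (0, -1, -6)  (L[2][0] := 1)

L[1][0] = -2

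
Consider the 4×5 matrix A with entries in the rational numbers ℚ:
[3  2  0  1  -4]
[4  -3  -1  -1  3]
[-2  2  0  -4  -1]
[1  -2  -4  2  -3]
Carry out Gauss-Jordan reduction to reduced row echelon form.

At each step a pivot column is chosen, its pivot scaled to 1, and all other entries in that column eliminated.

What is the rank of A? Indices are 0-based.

pivot(0,0)=3: scale R0 → (1, 2/3, 0, 1/3, -4/3)
  clear (1,0): R1 −= (4)R0 → (0, -17/3, -1, -7/3, 25/3)
  clear (2,0): R2 −= (-2)R0 → (0, 10/3, 0, -10/3, -11/3)
  clear (3,0): R3 −= (1)R0 → (0, -8/3, -4, 5/3, -5/3)
pivot(1,1)=-17/3: scale R1 → (0, 1, 3/17, 7/17, -25/17)
  clear (0,1): R0 −= (2/3)R1 → (1, 0, -2/17, 1/17, -6/17)
  clear (2,1): R2 −= (10/3)R1 → (0, 0, -10/17, -80/17, 21/17)
  clear (3,1): R3 −= (-8/3)R1 → (0, 0, -60/17, 47/17, -95/17)
pivot(2,2)=-10/17: scale R2 → (0, 0, 1, 8, -21/10)
  clear (0,2): R0 −= (-2/17)R2 → (1, 0, 0, 1, -3/5)
  clear (1,2): R1 −= (3/17)R2 → (0, 1, 0, -1, -11/10)
  clear (3,2): R3 −= (-60/17)R2 → (0, 0, 0, 31, -13)
pivot(3,3)=31: scale R3 → (0, 0, 0, 1, -13/31)
  clear (0,3): R0 −= (1)R3 → (1, 0, 0, 0, -28/155)
  clear (1,3): R1 −= (-1)R3 → (0, 1, 0, 0, -471/310)
  clear (2,3): R2 −= (8)R3 → (0, 0, 1, 0, 389/310)

rank = 4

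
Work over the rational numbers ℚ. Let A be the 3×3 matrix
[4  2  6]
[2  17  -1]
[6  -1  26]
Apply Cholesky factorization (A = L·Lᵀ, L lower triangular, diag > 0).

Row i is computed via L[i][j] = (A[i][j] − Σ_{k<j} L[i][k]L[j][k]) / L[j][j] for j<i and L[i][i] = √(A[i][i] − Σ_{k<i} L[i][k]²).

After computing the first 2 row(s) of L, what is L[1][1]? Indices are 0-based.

L[1][1] = 4

Step 1: L[0][0] = √(4) = 2.
  L[1][0] = (2) / L[0][0] = 1.
Step 2: L[1][1] = √(16) = 4.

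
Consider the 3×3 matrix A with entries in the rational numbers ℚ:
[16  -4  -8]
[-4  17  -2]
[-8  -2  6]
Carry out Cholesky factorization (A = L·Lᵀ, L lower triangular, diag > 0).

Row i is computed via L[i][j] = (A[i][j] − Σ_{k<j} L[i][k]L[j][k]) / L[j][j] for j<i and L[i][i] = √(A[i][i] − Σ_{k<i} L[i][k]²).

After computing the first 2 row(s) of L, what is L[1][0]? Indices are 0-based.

Step 1: L[0][0] = √(16) = 4.
  L[1][0] = (-4) / L[0][0] = -1.
Step 2: L[1][1] = √(16) = 4.

L[1][0] = -1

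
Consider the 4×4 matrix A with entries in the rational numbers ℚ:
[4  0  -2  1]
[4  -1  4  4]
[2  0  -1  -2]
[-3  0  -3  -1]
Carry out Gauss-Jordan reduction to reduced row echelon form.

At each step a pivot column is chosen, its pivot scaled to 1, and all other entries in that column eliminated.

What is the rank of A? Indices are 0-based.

step 1: normalize row 0 (÷4) = (1, 0, -1/2, 1/4)
  row 1: subtract 4×row0 = (0, -1, 6, 3)
  row 2: subtract 2×row0 = (0, 0, 0, -5/2)
  row 3: subtract -3×row0 = (0, 0, -9/2, -1/4)
step 2: normalize row 1 (÷-1) = (0, 1, -6, -3)
step 3: exchange rows 2,3
step 3: normalize row 2 (÷-9/2) = (0, 0, 1, 1/18)
  row 0: subtract -1/2×row2 = (1, 0, 0, 5/18)
  row 1: subtract -6×row2 = (0, 1, 0, -8/3)
step 4: normalize row 3 (÷-5/2) = (0, 0, 0, 1)
  row 0: subtract 5/18×row3 = (1, 0, 0, 0)
  row 1: subtract -8/3×row3 = (0, 1, 0, 0)
  row 2: subtract 1/18×row3 = (0, 0, 1, 0)

rank = 4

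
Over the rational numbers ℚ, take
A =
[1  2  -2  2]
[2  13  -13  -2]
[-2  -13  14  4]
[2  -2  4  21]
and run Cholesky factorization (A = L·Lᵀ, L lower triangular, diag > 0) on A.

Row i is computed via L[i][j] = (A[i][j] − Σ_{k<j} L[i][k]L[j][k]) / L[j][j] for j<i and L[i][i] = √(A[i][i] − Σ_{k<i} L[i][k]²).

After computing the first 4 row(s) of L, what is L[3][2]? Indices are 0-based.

L[3][2] = 2

Step 1: L[0][0] = √(1) = 1.
  L[1][0] = (2) / L[0][0] = 2.
Step 2: L[1][1] = √(9) = 3.
  L[2][0] = (-2) / L[0][0] = -2.
  L[2][1] = (-9) / L[1][1] = -3.
Step 3: L[2][2] = √(1) = 1.
  L[3][0] = (2) / L[0][0] = 2.
  L[3][1] = (-6) / L[1][1] = -2.
  L[3][2] = (2) / L[2][2] = 2.
Step 4: L[3][3] = √(9) = 3.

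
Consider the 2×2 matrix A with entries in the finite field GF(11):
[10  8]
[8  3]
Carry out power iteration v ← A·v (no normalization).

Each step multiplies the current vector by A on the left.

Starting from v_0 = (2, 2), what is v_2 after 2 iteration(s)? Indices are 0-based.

v_0 = (2, 2).
v_1 = A·v_0 = (3, 0).
v_2 = A·v_1 = (8, 2).

v_2 = (8, 2)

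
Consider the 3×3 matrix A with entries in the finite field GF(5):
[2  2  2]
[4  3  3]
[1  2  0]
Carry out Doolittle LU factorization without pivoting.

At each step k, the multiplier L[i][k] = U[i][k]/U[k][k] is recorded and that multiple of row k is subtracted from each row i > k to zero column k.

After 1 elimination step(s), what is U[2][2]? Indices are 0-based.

U[2][2] = 4

Step 1: pivot at (0,0) is 2.
  row1 ← row1 − (2)·row0  ⇒  L[1][0]=2, U row1=(0, 4, 4)
  row2 ← row2 − (3)·row0  ⇒  L[2][0]=3, U row2=(0, 1, 4)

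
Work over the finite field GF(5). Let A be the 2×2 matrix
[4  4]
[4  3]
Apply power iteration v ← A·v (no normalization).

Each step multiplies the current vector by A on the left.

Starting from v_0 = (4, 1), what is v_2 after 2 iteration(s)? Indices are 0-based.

v_0 = (4, 1).
v_1 = A·v_0 = (0, 4).
v_2 = A·v_1 = (1, 2).

v_2 = (1, 2)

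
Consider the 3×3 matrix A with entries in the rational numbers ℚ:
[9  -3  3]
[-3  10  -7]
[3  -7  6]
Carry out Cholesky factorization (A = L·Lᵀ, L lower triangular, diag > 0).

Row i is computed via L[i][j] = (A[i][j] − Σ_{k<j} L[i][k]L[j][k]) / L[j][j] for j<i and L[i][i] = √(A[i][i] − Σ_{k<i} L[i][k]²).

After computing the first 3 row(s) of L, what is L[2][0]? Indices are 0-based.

L[2][0] = 1

Step 1: L[0][0] = √(9) = 3.
  L[1][0] = (-3) / L[0][0] = -1.
Step 2: L[1][1] = √(9) = 3.
  L[2][0] = (3) / L[0][0] = 1.
  L[2][1] = (-6) / L[1][1] = -2.
Step 3: L[2][2] = √(1) = 1.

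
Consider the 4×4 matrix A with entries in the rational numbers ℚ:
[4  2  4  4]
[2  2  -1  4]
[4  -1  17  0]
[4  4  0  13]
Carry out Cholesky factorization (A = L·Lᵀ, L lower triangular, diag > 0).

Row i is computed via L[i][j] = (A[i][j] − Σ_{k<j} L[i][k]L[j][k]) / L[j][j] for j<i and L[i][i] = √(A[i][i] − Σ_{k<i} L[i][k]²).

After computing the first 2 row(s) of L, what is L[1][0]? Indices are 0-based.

L[1][0] = 1

Step 1: L[0][0] = √(4) = 2.
  L[1][0] = (2) / L[0][0] = 1.
Step 2: L[1][1] = √(1) = 1.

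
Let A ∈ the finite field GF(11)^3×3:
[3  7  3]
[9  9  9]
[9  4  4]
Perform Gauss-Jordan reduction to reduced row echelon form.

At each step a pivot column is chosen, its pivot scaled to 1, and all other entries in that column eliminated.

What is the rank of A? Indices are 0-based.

step 1: normalize row 0 (÷3) = (1, 6, 1)
  row 1: subtract 9×row0 = (0, 10, 0)
  row 2: subtract 9×row0 = (0, 5, 6)
step 2: normalize row 1 (÷10) = (0, 1, 0)
  row 0: subtract 6×row1 = (1, 0, 1)
  row 2: subtract 5×row1 = (0, 0, 6)
step 3: normalize row 2 (÷6) = (0, 0, 1)
  row 0: subtract 1×row2 = (1, 0, 0)

rank = 3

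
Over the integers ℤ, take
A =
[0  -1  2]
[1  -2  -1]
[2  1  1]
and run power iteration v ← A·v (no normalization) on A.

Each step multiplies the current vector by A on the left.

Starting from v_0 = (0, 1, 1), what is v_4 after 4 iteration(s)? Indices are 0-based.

v_0 = (0, 1, 1).
v_1 = A·v_0 = (1, -3, 2).
v_2 = A·v_1 = (7, 5, 1).
v_3 = A·v_2 = (-3, -4, 20).
v_4 = A·v_3 = (44, -15, 10).

v_4 = (44, -15, 10)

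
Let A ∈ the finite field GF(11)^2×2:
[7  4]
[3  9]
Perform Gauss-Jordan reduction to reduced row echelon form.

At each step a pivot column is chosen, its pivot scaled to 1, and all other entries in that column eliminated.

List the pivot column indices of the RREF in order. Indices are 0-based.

step 1: normalize row 0 (÷7) = (1, 10)
  row 1: subtract 3×row0 = (0, 1)
step 2: normalize row 1 (÷1) = (0, 1)
  row 0: subtract 10×row1 = (1, 0)

pivot columns: 0, 1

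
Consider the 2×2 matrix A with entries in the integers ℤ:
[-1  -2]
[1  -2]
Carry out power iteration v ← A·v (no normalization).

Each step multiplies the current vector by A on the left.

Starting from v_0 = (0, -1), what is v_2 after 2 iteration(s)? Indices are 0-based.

v_2 = (-6, -2)

v_0 = (0, -1).
v_1 = A·v_0 = (2, 2).
v_2 = A·v_1 = (-6, -2).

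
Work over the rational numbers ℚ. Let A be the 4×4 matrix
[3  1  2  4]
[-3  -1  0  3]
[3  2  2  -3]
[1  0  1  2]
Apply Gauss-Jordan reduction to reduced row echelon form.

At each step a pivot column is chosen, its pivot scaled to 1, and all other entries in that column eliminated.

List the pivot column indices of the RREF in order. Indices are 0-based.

pivot(0,0)=3: scale R0 → (1, 1/3, 2/3, 4/3)
  clear (1,0): R1 −= (-3)R0 → (0, 0, 2, 7)
  clear (2,0): R2 −= (3)R0 → (0, 1, 0, -7)
  clear (3,0): R3 −= (1)R0 → (0, -1/3, 1/3, 2/3)
pivot(1,1): swap R1↔R2
pivot(1,1)=1: scale R1 → (0, 1, 0, -7)
  clear (0,1): R0 −= (1/3)R1 → (1, 0, 2/3, 11/3)
  clear (3,1): R3 −= (-1/3)R1 → (0, 0, 1/3, -5/3)
pivot(2,2)=2: scale R2 → (0, 0, 1, 7/2)
  clear (0,2): R0 −= (2/3)R2 → (1, 0, 0, 4/3)
  clear (3,2): R3 −= (1/3)R2 → (0, 0, 0, -17/6)
pivot(3,3)=-17/6: scale R3 → (0, 0, 0, 1)
  clear (0,3): R0 −= (4/3)R3 → (1, 0, 0, 0)
  clear (1,3): R1 −= (-7)R3 → (0, 1, 0, 0)
  clear (2,3): R2 −= (7/2)R3 → (0, 0, 1, 0)

pivot columns: 0, 1, 2, 3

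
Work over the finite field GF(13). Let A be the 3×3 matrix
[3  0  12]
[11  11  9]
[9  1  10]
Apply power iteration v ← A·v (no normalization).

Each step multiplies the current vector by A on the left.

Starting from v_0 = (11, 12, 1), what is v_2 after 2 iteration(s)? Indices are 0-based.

v_0 = (11, 12, 1).
v_1 = A·v_0 = (6, 2, 4).
v_2 = A·v_1 = (1, 7, 5).

v_2 = (1, 7, 5)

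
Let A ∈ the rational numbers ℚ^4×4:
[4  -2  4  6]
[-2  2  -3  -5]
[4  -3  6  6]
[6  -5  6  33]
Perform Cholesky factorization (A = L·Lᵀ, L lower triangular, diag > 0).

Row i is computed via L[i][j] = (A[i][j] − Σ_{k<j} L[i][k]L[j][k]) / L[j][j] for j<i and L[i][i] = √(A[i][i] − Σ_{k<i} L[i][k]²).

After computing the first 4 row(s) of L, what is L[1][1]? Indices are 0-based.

Step 1: L[0][0] = √(4) = 2.
  L[1][0] = (-2) / L[0][0] = -1.
Step 2: L[1][1] = √(1) = 1.
  L[2][0] = (4) / L[0][0] = 2.
  L[2][1] = (-1) / L[1][1] = -1.
Step 3: L[2][2] = √(1) = 1.
  L[3][0] = (6) / L[0][0] = 3.
  L[3][1] = (-2) / L[1][1] = -2.
  L[3][2] = (-2) / L[2][2] = -2.
Step 4: L[3][3] = √(16) = 4.

L[1][1] = 1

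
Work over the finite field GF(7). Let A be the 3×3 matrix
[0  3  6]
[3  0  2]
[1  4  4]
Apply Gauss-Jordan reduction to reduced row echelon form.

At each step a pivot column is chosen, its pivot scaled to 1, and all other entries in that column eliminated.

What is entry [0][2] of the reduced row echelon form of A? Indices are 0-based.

M[0][2] = 3

step 1: exchange rows 0,1
step 1: normalize row 0 (÷3) = (1, 0, 3)
  row 2: subtract 1×row0 = (0, 4, 1)
step 2: normalize row 1 (÷3) = (0, 1, 2)
  row 2: subtract 4×row1 = (0, 0, 0)
skip col 2 (zero from row 2)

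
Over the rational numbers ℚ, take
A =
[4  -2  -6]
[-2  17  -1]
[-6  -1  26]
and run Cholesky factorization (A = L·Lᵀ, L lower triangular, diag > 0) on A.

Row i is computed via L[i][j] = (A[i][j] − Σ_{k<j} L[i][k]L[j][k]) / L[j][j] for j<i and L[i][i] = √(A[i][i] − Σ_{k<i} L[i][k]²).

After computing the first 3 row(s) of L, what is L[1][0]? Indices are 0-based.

L[1][0] = -1

Step 1: L[0][0] = √(4) = 2.
  L[1][0] = (-2) / L[0][0] = -1.
Step 2: L[1][1] = √(16) = 4.
  L[2][0] = (-6) / L[0][0] = -3.
  L[2][1] = (-4) / L[1][1] = -1.
Step 3: L[2][2] = √(16) = 4.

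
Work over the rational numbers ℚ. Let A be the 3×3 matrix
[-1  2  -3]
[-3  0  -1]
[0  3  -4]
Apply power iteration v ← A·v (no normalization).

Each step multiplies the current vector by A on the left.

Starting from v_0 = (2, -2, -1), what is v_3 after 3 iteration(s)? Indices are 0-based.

v_0 = (2, -2, -1).
v_1 = A·v_0 = (-3, -5, -2).
v_2 = A·v_1 = (-1, 11, -7).
v_3 = A·v_2 = (44, 10, 61).

v_3 = (44, 10, 61)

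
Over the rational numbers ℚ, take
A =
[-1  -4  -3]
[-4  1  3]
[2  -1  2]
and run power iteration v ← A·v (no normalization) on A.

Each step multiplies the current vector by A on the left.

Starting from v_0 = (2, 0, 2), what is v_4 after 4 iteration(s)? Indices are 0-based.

v_4 = (44, 750, -652)

v_0 = (2, 0, 2).
v_1 = A·v_0 = (-8, -2, 8).
v_2 = A·v_1 = (-8, 54, 2).
v_3 = A·v_2 = (-214, 92, -66).
v_4 = A·v_3 = (44, 750, -652).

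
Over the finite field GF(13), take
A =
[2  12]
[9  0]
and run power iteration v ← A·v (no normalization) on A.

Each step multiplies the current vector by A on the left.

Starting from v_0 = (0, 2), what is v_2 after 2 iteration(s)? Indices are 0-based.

v_0 = (0, 2).
v_1 = A·v_0 = (11, 0).
v_2 = A·v_1 = (9, 8).

v_2 = (9, 8)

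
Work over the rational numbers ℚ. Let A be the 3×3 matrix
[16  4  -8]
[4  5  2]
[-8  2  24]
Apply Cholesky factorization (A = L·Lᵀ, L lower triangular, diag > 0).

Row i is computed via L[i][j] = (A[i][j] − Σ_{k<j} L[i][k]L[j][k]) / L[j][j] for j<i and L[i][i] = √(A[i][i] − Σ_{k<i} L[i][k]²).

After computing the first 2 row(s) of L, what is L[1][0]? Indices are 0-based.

L[1][0] = 1

Step 1: L[0][0] = √(16) = 4.
  L[1][0] = (4) / L[0][0] = 1.
Step 2: L[1][1] = √(4) = 2.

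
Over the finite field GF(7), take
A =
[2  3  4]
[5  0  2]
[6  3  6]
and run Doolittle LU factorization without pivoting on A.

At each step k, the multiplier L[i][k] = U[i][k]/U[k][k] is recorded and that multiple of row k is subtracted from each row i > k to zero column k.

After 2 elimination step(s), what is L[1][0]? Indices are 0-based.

k=0: U[0][0]=2
  eliminate (1,0): mult=6, new row 1: (0, 3, 6); set L[1][0]=6
  eliminate (2,0): mult=3, new row 2: (0, 1, 1); set L[2][0]=3
k=1: U[1][1]=3
  eliminate (2,1): mult=5, new row 2: (0, 0, 6); set L[2][1]=5

L[1][0] = 6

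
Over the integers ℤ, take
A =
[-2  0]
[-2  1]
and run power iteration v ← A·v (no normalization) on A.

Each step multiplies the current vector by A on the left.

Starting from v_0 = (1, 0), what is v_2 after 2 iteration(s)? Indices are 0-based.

v_2 = (4, 2)

v_0 = (1, 0).
v_1 = A·v_0 = (-2, -2).
v_2 = A·v_1 = (4, 2).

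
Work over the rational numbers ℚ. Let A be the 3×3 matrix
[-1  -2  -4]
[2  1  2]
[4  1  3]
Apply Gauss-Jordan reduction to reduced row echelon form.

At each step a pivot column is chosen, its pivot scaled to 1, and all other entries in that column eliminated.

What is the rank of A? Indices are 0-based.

rank = 3

pivot(0,0)=-1: scale R0 → (1, 2, 4)
  clear (1,0): R1 −= (2)R0 → (0, -3, -6)
  clear (2,0): R2 −= (4)R0 → (0, -7, -13)
pivot(1,1)=-3: scale R1 → (0, 1, 2)
  clear (0,1): R0 −= (2)R1 → (1, 0, 0)
  clear (2,1): R2 −= (-7)R1 → (0, 0, 1)
pivot(2,2)=1: scale R2 → (0, 0, 1)
  clear (1,2): R1 −= (2)R2 → (0, 1, 0)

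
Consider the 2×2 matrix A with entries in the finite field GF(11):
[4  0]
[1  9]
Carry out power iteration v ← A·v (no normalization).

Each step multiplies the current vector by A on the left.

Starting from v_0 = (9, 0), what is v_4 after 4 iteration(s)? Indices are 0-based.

v_0 = (9, 0).
v_1 = A·v_0 = (3, 9).
v_2 = A·v_1 = (1, 7).
v_3 = A·v_2 = (4, 9).
v_4 = A·v_3 = (5, 8).

v_4 = (5, 8)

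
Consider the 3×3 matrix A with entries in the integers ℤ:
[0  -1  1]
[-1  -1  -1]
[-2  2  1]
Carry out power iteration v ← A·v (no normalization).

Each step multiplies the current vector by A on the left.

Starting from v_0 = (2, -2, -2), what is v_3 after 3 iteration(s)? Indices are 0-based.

v_0 = (2, -2, -2).
v_1 = A·v_0 = (0, 2, -10).
v_2 = A·v_1 = (-12, 8, -6).
v_3 = A·v_2 = (-14, 10, 34).

v_3 = (-14, 10, 34)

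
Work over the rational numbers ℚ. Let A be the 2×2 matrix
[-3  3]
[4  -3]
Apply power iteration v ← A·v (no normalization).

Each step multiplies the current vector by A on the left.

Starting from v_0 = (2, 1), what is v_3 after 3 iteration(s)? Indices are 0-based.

v_0 = (2, 1).
v_1 = A·v_0 = (-3, 5).
v_2 = A·v_1 = (24, -27).
v_3 = A·v_2 = (-153, 177).

v_3 = (-153, 177)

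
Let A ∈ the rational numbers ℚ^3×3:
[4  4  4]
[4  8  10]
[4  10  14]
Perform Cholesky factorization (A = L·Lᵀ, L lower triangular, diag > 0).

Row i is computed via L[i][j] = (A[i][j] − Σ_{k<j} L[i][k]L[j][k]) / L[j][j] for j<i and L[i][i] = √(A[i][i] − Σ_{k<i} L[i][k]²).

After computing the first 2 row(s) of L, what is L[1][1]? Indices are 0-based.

Step 1: L[0][0] = √(4) = 2.
  L[1][0] = (4) / L[0][0] = 2.
Step 2: L[1][1] = √(4) = 2.

L[1][1] = 2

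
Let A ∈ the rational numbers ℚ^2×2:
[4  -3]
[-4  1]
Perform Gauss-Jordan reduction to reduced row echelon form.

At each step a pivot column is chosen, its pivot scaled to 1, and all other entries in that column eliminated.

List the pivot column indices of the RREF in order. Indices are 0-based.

[1] R0 /= 4  ⇒  (1, -3/4)
     R1 -= -4·R0  ⇒  (0, -2)
[2] R1 /= -2  ⇒  (0, 1)
     R0 -= -3/4·R1  ⇒  (1, 0)

pivot columns: 0, 1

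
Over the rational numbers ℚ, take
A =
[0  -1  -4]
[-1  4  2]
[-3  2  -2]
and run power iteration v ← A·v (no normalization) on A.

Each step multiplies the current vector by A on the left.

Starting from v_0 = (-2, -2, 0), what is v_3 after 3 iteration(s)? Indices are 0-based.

v_3 = (110, -130, 6)

v_0 = (-2, -2, 0).
v_1 = A·v_0 = (2, -6, 2).
v_2 = A·v_1 = (-2, -22, -22).
v_3 = A·v_2 = (110, -130, 6).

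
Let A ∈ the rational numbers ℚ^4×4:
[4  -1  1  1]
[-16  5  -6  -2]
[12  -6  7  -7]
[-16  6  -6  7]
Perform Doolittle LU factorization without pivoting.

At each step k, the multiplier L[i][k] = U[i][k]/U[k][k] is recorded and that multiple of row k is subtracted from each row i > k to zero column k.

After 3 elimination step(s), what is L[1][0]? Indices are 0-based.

k=0: U[0][0]=4
  eliminate (1,0): mult=-4, new row 1: (0, 1, -2, 2); set L[1][0]=-4
  eliminate (2,0): mult=3, new row 2: (0, -3, 4, -10); set L[2][0]=3
  eliminate (3,0): mult=-4, new row 3: (0, 2, -2, 11); set L[3][0]=-4
k=1: U[1][1]=1
  eliminate (2,1): mult=-3, new row 2: (0, 0, -2, -4); set L[2][1]=-3
  eliminate (3,1): mult=2, new row 3: (0, 0, 2, 7); set L[3][1]=2
k=2: U[2][2]=-2
  eliminate (3,2): mult=-1, new row 3: (0, 0, 0, 3); set L[3][2]=-1

L[1][0] = -4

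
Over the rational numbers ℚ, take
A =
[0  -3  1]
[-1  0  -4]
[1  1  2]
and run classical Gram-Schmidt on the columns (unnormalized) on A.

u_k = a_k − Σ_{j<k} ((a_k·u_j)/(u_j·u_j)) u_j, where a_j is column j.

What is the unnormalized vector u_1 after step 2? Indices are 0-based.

Step 1: u_0 = a_0 = (0, -1, 1).
Step 2: u_1 = a_1 − (1/2)·u_0 = (-3, 1/2, 1/2).

u_1 = (-3, 1/2, 1/2)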